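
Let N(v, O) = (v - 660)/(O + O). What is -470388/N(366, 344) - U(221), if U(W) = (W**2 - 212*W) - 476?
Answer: 53863687/49 ≈ 1.0993e+6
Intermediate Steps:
U(W) = -476 + W**2 - 212*W
N(v, O) = (-660 + v)/(2*O) (N(v, O) = (-660 + v)/((2*O)) = (-660 + v)*(1/(2*O)) = (-660 + v)/(2*O))
-470388/N(366, 344) - U(221) = -470388*688/(-660 + 366) - (-476 + 221**2 - 212*221) = -470388/((1/2)*(1/344)*(-294)) - (-476 + 48841 - 46852) = -470388/(-147/344) - 1*1513 = -470388*(-344/147) - 1513 = 53937824/49 - 1513 = 53863687/49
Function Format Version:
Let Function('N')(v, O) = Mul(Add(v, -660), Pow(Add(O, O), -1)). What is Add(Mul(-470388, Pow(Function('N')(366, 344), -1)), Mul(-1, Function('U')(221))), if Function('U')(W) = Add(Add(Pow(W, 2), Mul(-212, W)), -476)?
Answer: Rational(53863687, 49) ≈ 1.0993e+6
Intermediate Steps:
Function('U')(W) = Add(-476, Pow(W, 2), Mul(-212, W))
Function('N')(v, O) = Mul(Rational(1, 2), Pow(O, -1), Add(-660, v)) (Function('N')(v, O) = Mul(Add(-660, v), Pow(Mul(2, O), -1)) = Mul(Add(-660, v), Mul(Rational(1, 2), Pow(O, -1))) = Mul(Rational(1, 2), Pow(O, -1), Add(-660, v)))
Add(Mul(-470388, Pow(Function('N')(366, 344), -1)), Mul(-1, Function('U')(221))) = Add(Mul(-470388, Pow(Mul(Rational(1, 2), Pow(344, -1), Add(-660, 366)), -1)), Mul(-1, Add(-476, Pow(221, 2), Mul(-212, 221)))) = Add(Mul(-470388, Pow(Mul(Rational(1, 2), Rational(1, 344), -294), -1)), Mul(-1, Add(-476, 48841, -46852))) = Add(Mul(-470388, Pow(Rational(-147, 344), -1)), Mul(-1, 1513)) = Add(Mul(-470388, Rational(-344, 147)), -1513) = Add(Rational(53937824, 49), -1513) = Rational(53863687, 49)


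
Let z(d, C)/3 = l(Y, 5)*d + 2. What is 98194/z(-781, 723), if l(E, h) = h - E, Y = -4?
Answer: -98194/21081 ≈ -4.6579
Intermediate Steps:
z(d, C) = 6 + 27*d (z(d, C) = 3*((5 - 1*(-4))*d + 2) = 3*((5 + 4)*d + 2) = 3*(9*d + 2) = 3*(2 + 9*d) = 6 + 27*d)
98194/z(-781, 723) = 98194/(6 + 27*(-781)) = 98194/(6 - 21087) = 98194/(-21081) = 98194*(-1/21081) = -98194/21081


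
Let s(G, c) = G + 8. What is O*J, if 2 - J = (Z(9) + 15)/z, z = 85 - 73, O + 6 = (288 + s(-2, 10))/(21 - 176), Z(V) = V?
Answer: 0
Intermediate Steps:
s(G, c) = 8 + G
O = -1224/155 (O = -6 + (288 + (8 - 2))/(21 - 176) = -6 + (288 + 6)/(-155) = -6 + 294*(-1/155) = -6 - 294/155 = -1224/155 ≈ -7.8968)
z = 12
J = 0 (J = 2 - (9 + 15)/12 = 2 - 24/12 = 2 - 1*2 = 2 - 2 = 0)
O*J = -1224/155*0 = 0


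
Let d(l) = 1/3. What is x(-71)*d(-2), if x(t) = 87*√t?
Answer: 29*I*√71 ≈ 244.36*I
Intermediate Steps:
d(l) = ⅓
x(-71)*d(-2) = (87*√(-71))*(⅓) = (87*(I*√71))*(⅓) = (87*I*√71)*(⅓) = 29*I*√71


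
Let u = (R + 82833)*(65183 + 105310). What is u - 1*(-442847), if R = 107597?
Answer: 32467424837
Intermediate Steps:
u = 32466981990 (u = (107597 + 82833)*(65183 + 105310) = 190430*170493 = 32466981990)
u - 1*(-442847) = 32466981990 - 1*(-442847) = 32466981990 + 442847 = 32467424837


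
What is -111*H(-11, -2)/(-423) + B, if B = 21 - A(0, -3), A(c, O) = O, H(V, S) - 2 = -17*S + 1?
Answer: 4753/141 ≈ 33.709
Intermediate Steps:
H(V, S) = 3 - 17*S (H(V, S) = 2 + (-17*S + 1) = 2 + (1 - 17*S) = 3 - 17*S)
B = 24 (B = 21 - 1*(-3) = 21 + 3 = 24)
-111*H(-11, -2)/(-423) + B = -111*(3 - 17*(-2))/(-423) + 24 = -111*(3 + 34)*(-1)/423 + 24 = -4107*(-1)/423 + 24 = -111*(-37/423) + 24 = 1369/141 + 24 = 4753/141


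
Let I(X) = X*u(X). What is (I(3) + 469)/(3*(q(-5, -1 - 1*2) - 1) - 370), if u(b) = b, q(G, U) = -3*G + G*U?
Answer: -478/283 ≈ -1.6890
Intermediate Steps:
I(X) = X² (I(X) = X*X = X²)
(I(3) + 469)/(3*(q(-5, -1 - 1*2) - 1) - 370) = (3² + 469)/(3*(-5*(-3 + (-1 - 1*2)) - 1) - 370) = (9 + 469)/(3*(-5*(-3 + (-1 - 2)) - 1) - 370) = 478/(3*(-5*(-3 - 3) - 1) - 370) = 478/(3*(-5*(-6) - 1) - 370) = 478/(3*(30 - 1) - 370) = 478/(3*29 - 370) = 478/(87 - 370) = 478/(-283) = 478*(-1/283) = -478/283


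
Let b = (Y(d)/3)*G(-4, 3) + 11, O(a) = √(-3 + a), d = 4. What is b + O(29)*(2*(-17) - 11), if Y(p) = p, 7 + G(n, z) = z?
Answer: 17/3 - 45*√26 ≈ -223.79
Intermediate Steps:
G(n, z) = -7 + z
b = 17/3 (b = (4/3)*(-7 + 3) + 11 = (4*(⅓))*(-4) + 11 = (4/3)*(-4) + 11 = -16/3 + 11 = 17/3 ≈ 5.6667)
b + O(29)*(2*(-17) - 11) = 17/3 + √(-3 + 29)*(2*(-17) - 11) = 17/3 + √26*(-34 - 11) = 17/3 + √26*(-45) = 17/3 - 45*√26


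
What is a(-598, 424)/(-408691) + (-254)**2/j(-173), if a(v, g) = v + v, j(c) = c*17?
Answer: -26363591120/1201960231 ≈ -21.934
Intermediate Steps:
j(c) = 17*c
a(v, g) = 2*v
a(-598, 424)/(-408691) + (-254)**2/j(-173) = (2*(-598))/(-408691) + (-254)**2/((17*(-173))) = -1196*(-1/408691) + 64516/(-2941) = 1196/408691 + 64516*(-1/2941) = 1196/408691 - 64516/2941 = -26363591120/1201960231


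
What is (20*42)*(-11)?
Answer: -9240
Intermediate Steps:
(20*42)*(-11) = 840*(-11) = -9240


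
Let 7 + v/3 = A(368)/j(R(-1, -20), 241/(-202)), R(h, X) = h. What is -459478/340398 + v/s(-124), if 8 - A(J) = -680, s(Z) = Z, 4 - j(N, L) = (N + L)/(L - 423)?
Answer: -38629050194017/7224236118180 ≈ -5.3471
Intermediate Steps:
j(N, L) = 4 - (L + N)/(-423 + L) (j(N, L) = 4 - (N + L)/(L - 423) = 4 - (L + N)/(-423 + L))
A(J) = 688 (A(J) = 8 - 1*(-680) = 8 + 680 = 688)
v = 169669563/342305 (v = -21 + 3*(688/(((-1692 - 1*(-1) + 3*(241/(-202)))/(-423 + 241/(-202))))) = -21 + 3*(688/(((-1692 + 1 + 3*(241*(-1/202)))/(-423 + 241*(-1/202))))) = -21 + 3*(688/(((-1692 + 1 + 3*(-241/202))/(-423 - 241/202)))) = -21 + 3*(688/(((-1692 + 1 - 723/202)/(-85687/202)))) = -21 + 3*(688/((-202/85687*(-342305/202)))) = -21 + 3*(688/(342305/85687)) = -21 + 3*(688*(85687/342305)) = -21 + 3*(58952656/342305) = -21 + 176857968/342305 = 169669563/342305 ≈ 495.67)
-459478/340398 + v/s(-124) = -459478/340398 + (169669563/342305)/(-124) = -459478*1/340398 + (169669563/342305)*(-1/124) = -229739/170199 - 169669563/42445820 = -38629050194017/7224236118180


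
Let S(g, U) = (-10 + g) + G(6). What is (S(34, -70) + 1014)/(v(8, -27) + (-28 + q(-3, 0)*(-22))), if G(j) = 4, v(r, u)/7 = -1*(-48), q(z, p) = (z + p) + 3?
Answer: 521/154 ≈ 3.3831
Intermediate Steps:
q(z, p) = 3 + p + z (q(z, p) = (p + z) + 3 = 3 + p + z)
v(r, u) = 336 (v(r, u) = 7*(-1*(-48)) = 7*48 = 336)
S(g, U) = -6 + g (S(g, U) = (-10 + g) + 4 = -6 + g)
(S(34, -70) + 1014)/(v(8, -27) + (-28 + q(-3, 0)*(-22))) = ((-6 + 34) + 1014)/(336 + (-28 + (3 + 0 - 3)*(-22))) = (28 + 1014)/(336 + (-28 + 0*(-22))) = 1042/(336 + (-28 + 0)) = 1042/(336 - 28) = 1042/308 = 1042*(1/308) = 521/154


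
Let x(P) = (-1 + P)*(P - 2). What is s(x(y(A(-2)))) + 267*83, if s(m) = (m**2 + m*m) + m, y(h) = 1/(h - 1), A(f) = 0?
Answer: 22239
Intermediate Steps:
y(h) = 1/(-1 + h)
x(P) = (-1 + P)*(-2 + P)
s(m) = m + 2*m**2 (s(m) = (m**2 + m**2) + m = 2*m**2 + m = m + 2*m**2)
s(x(y(A(-2)))) + 267*83 = (2 + (1/(-1 + 0))**2 - 3/(-1 + 0))*(1 + 2*(2 + (1/(-1 + 0))**2 - 3/(-1 + 0))) + 267*83 = (2 + (1/(-1))**2 - 3/(-1))*(1 + 2*(2 + (1/(-1))**2 - 3/(-1))) + 22161 = (2 + (-1)**2 - 3*(-1))*(1 + 2*(2 + (-1)**2 - 3*(-1))) + 22161 = (2 + 1 + 3)*(1 + 2*(2 + 1 + 3)) + 22161 = 6*(1 + 2*6) + 22161 = 6*(1 + 12) + 22161 = 6*13 + 22161 = 78 + 22161 = 22239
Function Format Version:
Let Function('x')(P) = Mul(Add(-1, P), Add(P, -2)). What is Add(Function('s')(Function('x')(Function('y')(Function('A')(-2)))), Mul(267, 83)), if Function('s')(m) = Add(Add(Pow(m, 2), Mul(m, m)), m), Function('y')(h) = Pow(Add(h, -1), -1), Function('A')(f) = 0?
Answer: 22239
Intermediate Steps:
Function('y')(h) = Pow(Add(-1, h), -1)
Function('x')(P) = Mul(Add(-1, P), Add(-2, P))
Function('s')(m) = Add(m, Mul(2, Pow(m, 2))) (Function('s')(m) = Add(Add(Pow(m, 2), Pow(m, 2)), m) = Add(Mul(2, Pow(m, 2)), m) = Add(m, Mul(2, Pow(m, 2))))
Add(Function('s')(Function('x')(Function('y')(Function('A')(-2)))), Mul(267, 83)) = Add(Mul(Add(2, Pow(Pow(Add(-1, 0), -1), 2), Mul(-3, Pow(Add(-1, 0), -1))), Add(1, Mul(2, Add(2, Pow(Pow(Add(-1, 0), -1), 2), Mul(-3, Pow(Add(-1, 0), -1)))))), Mul(267, 83)) = Add(Mul(Add(2, Pow(Pow(-1, -1), 2), Mul(-3, Pow(-1, -1))), Add(1, Mul(2, Add(2, Pow(Pow(-1, -1), 2), Mul(-3, Pow(-1, -1)))))), 22161) = Add(Mul(Add(2, Pow(-1, 2), Mul(-3, -1)), Add(1, Mul(2, Add(2, Pow(-1, 2), Mul(-3, -1))))), 22161) = Add(Mul(Add(2, 1, 3), Add(1, Mul(2, Add(2, 1, 3)))), 22161) = Add(Mul(6, Add(1, Mul(2, 6))), 22161) = Add(Mul(6, Add(1, 12)), 22161) = Add(Mul(6, 13), 22161) = Add(78, 22161) = 22239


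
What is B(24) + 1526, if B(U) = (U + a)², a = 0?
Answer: 2102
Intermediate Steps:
B(U) = U² (B(U) = (U + 0)² = U²)
B(24) + 1526 = 24² + 1526 = 576 + 1526 = 2102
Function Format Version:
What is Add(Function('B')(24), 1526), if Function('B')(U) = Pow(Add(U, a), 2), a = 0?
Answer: 2102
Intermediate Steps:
Function('B')(U) = Pow(U, 2) (Function('B')(U) = Pow(Add(U, 0), 2) = Pow(U, 2))
Add(Function('B')(24), 1526) = Add(Pow(24, 2), 1526) = Add(576, 1526) = 2102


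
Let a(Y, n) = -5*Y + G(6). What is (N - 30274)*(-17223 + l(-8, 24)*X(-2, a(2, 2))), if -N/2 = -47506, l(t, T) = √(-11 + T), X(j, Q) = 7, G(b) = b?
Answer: -1114982574 + 453166*√13 ≈ -1.1133e+9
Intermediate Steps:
a(Y, n) = 6 - 5*Y (a(Y, n) = -5*Y + 6 = 6 - 5*Y)
N = 95012 (N = -2*(-47506) = 95012)
(N - 30274)*(-17223 + l(-8, 24)*X(-2, a(2, 2))) = (95012 - 30274)*(-17223 + √(-11 + 24)*7) = 64738*(-17223 + √13*7) = 64738*(-17223 + 7*√13) = -1114982574 + 453166*√13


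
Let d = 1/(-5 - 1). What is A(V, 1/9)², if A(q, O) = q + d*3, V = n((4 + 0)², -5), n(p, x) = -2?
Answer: 25/4 ≈ 6.2500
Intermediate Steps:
d = -⅙ (d = 1/(-6) = -⅙ ≈ -0.16667)
V = -2
A(q, O) = -½ + q (A(q, O) = q - ⅙*3 = q - ½ = -½ + q)
A(V, 1/9)² = (-½ - 2)² = (-5/2)² = 25/4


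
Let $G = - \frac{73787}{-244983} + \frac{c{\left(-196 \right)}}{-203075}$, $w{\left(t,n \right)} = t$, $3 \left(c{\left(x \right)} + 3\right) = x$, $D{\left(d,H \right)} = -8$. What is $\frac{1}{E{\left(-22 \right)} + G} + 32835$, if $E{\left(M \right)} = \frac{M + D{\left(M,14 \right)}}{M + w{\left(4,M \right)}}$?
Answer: $\frac{1687754998780}{51400301} \approx 32836.0$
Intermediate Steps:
$c{\left(x \right)} = -3 + \frac{x}{3}$
$G = \frac{23623678}{78346335}$ ($G = - \frac{73787}{-244983} + \frac{-3 + \frac{1}{3} \left(-196\right)}{-203075} = \left(-73787\right) \left(- \frac{1}{244983}\right) + \left(-3 - \frac{196}{3}\right) \left(- \frac{1}{203075}\right) = \frac{581}{1929} - - \frac{41}{121845} = \frac{581}{1929} + \frac{41}{121845} = \frac{23623678}{78346335} \approx 0.30153$)
$E{\left(M \right)} = \frac{-8 + M}{4 + M}$ ($E{\left(M \right)} = \frac{M - 8}{M + 4} = \frac{-8 + M}{4 + M}$)
$\frac{1}{E{\left(-22 \right)} + G} + 32835 = \frac{1}{\frac{-8 - 22}{4 - 22} + \frac{23623678}{78346335}} + 32835 = \frac{1}{\frac{1}{-18} \left(-30\right) + \frac{23623678}{78346335}} + 32835 = \frac{1}{\left(- \frac{1}{18}\right) \left(-30\right) + \frac{23623678}{78346335}} + 32835 = \frac{1}{\frac{5}{3} + \frac{23623678}{78346335}} + 32835 = \frac{1}{\frac{51400301}{26115445}} + 32835 = \frac{26115445}{51400301} + 32835 = \frac{1687754998780}{51400301}$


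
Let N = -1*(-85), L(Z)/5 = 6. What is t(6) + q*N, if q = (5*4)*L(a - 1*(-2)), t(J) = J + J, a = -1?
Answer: 51012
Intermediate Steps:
t(J) = 2*J
L(Z) = 30 (L(Z) = 5*6 = 30)
N = 85
q = 600 (q = (5*4)*30 = 20*30 = 600)
t(6) + q*N = 2*6 + 600*85 = 12 + 51000 = 51012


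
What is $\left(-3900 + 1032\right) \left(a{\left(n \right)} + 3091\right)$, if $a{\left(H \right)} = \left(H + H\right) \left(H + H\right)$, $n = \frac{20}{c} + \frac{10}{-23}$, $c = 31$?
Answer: $- \frac{4506943204572}{508369} \approx -8.8655 \cdot 10^{6}$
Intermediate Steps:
$n = \frac{150}{713}$ ($n = \frac{20}{31} + \frac{10}{-23} = 20 \cdot \frac{1}{31} + 10 \left(- \frac{1}{23}\right) = \frac{20}{31} - \frac{10}{23} = \frac{150}{713} \approx 0.21038$)
$a{\left(H \right)} = 4 H^{2}$ ($a{\left(H \right)} = 2 H 2 H = 4 H^{2}$)
$\left(-3900 + 1032\right) \left(a{\left(n \right)} + 3091\right) = \left(-3900 + 1032\right) \left(4 \left(\frac{150}{713}\right)^{2} + 3091\right) = - 2868 \left(4 \cdot \frac{22500}{508369} + 3091\right) = - 2868 \left(\frac{90000}{508369} + 3091\right) = \left(-2868\right) \frac{1571458579}{508369} = - \frac{4506943204572}{508369}$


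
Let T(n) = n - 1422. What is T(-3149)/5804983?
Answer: -4571/5804983 ≈ -0.00078743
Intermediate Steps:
T(n) = -1422 + n
T(-3149)/5804983 = (-1422 - 3149)/5804983 = -4571*1/5804983 = -4571/5804983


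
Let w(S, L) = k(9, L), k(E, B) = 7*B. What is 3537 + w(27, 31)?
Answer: 3754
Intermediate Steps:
w(S, L) = 7*L
3537 + w(27, 31) = 3537 + 7*31 = 3537 + 217 = 3754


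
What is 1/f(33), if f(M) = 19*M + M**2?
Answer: 1/1716 ≈ 0.00058275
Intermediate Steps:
f(M) = M**2 + 19*M
1/f(33) = 1/(33*(19 + 33)) = 1/(33*52) = 1/1716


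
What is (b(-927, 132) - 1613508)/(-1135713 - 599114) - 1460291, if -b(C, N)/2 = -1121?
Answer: -2533350643391/1734827 ≈ -1.4603e+6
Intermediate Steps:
b(C, N) = 2242 (b(C, N) = -2*(-1121) = 2242)
(b(-927, 132) - 1613508)/(-1135713 - 599114) - 1460291 = (2242 - 1613508)/(-1135713 - 599114) - 1460291 = -1611266/(-1734827) - 1460291 = -1611266*(-1/1734827) - 1460291 = 1611266/1734827 - 1460291 = -2533350643391/1734827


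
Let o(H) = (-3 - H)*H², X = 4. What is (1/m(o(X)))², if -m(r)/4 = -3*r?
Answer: 1/1806336 ≈ 5.5361e-7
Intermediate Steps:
o(H) = H²*(-3 - H)
m(r) = 12*r (m(r) = -(-12)*r = 12*r)
(1/m(o(X)))² = (1/(12*(4²*(-3 - 1*4))))² = (1/(12*(16*(-3 - 4))))² = (1/(12*(16*(-7))))² = (1/(12*(-112)))² = (1/(-1344))² = (-1/1344)² = 1/1806336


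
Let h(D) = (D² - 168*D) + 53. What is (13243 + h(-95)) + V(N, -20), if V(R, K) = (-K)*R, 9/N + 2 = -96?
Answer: 1875679/49 ≈ 38279.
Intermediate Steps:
N = -9/98 (N = 9/(-2 - 96) = 9/(-98) = 9*(-1/98) = -9/98 ≈ -0.091837)
V(R, K) = -K*R
h(D) = 53 + D² - 168*D
(13243 + h(-95)) + V(N, -20) = (13243 + (53 + (-95)² - 168*(-95))) - 1*(-20)*(-9/98) = (13243 + (53 + 9025 + 15960)) - 90/49 = (13243 + 25038) - 90/49 = 38281 - 90/49 = 1875679/49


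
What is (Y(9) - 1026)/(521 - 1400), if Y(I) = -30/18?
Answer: 3083/2637 ≈ 1.1691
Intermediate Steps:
Y(I) = -5/3 (Y(I) = -30*1/18 = -5/3)
(Y(9) - 1026)/(521 - 1400) = (-5/3 - 1026)/(521 - 1400) = -3083/3/(-879) = -1/879*(-3083/3) = 3083/2637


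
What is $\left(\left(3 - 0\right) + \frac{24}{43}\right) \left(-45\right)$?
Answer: $- \frac{6885}{43} \approx -160.12$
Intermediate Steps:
$\left(\left(3 - 0\right) + \frac{24}{43}\right) \left(-45\right) = \left(\left(3 + 0\right) + 24 \cdot \frac{1}{43}\right) \left(-45\right) = \left(3 + \frac{24}{43}\right) \left(-45\right) = \frac{153}{43} \left(-45\right) = - \frac{6885}{43}$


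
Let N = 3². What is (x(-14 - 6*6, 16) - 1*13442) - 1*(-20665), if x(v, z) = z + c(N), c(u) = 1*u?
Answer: 7248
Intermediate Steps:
N = 9
c(u) = u
x(v, z) = 9 + z (x(v, z) = z + 9 = 9 + z)
(x(-14 - 6*6, 16) - 1*13442) - 1*(-20665) = ((9 + 16) - 1*13442) - 1*(-20665) = (25 - 13442) + 20665 = -13417 + 20665 = 7248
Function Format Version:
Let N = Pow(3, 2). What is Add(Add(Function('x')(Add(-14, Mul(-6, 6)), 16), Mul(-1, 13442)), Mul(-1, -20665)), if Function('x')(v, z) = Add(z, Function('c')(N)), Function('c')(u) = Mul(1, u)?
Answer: 7248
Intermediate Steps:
N = 9
Function('c')(u) = u
Function('x')(v, z) = Add(9, z) (Function('x')(v, z) = Add(z, 9) = Add(9, z))
Add(Add(Function('x')(Add(-14, Mul(-6, 6)), 16), Mul(-1, 13442)), Mul(-1, -20665)) = Add(Add(Add(9, 16), Mul(-1, 13442)), Mul(-1, -20665)) = Add(Add(25, -13442), 20665) = Add(-13417, 20665) = 7248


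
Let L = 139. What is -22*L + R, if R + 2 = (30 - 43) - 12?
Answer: -3085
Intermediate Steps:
R = -27 (R = -2 + ((30 - 43) - 12) = -2 + (-13 - 12) = -2 - 25 = -27)
-22*L + R = -22*139 - 27 = -3058 - 27 = -3085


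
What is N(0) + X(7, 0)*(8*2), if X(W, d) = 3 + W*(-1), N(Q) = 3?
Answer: -61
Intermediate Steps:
X(W, d) = 3 - W
N(0) + X(7, 0)*(8*2) = 3 + (3 - 1*7)*(8*2) = 3 + (3 - 7)*16 = 3 - 4*16 = 3 - 64 = -61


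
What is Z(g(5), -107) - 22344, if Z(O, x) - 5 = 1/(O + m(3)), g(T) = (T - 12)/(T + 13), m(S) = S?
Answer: -1049915/47 ≈ -22339.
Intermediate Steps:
g(T) = (-12 + T)/(13 + T)
Z(O, x) = 5 + 1/(3 + O) (Z(O, x) = 5 + 1/(O + 3) = 5 + 1/(3 + O))
Z(g(5), -107) - 22344 = (16 + 5*((-12 + 5)/(13 + 5)))/(3 + (-12 + 5)/(13 + 5)) - 22344 = (16 + 5*(-7/18))/(3 - 7/18) - 22344 = (16 - 35/18)/(47/18) - 22344 = (18/47)*(253/18) - 22344 = 253/47 - 22344 = -1049915/47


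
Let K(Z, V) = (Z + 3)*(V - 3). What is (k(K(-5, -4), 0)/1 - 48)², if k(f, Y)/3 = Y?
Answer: 2304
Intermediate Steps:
K(Z, V) = (-3 + V)*(3 + Z) (K(Z, V) = (3 + Z)*(-3 + V) = (-3 + V)*(3 + Z))
k(f, Y) = 3*Y
(k(K(-5, -4), 0)/1 - 48)² = ((3*0)/1 - 48)² = (0*1 - 48)² = (0 - 48)² = (-48)² = 2304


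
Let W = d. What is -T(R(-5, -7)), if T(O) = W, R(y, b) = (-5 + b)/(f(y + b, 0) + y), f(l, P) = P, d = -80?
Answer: 80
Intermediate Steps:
W = -80
R(y, b) = (-5 + b)/y (R(y, b) = (-5 + b)/(0 + y) = (-5 + b)/y)
T(O) = -80
-T(R(-5, -7)) = -1*(-80) = 80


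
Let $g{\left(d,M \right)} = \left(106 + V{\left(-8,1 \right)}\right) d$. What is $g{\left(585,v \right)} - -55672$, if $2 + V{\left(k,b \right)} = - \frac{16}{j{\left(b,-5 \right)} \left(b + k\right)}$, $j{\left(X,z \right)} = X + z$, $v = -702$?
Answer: $\frac{813244}{7} \approx 1.1618 \cdot 10^{5}$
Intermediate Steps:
$V{\left(k,b \right)} = -2 - \frac{16}{\left(-5 + b\right) \left(b + k\right)}$ ($V{\left(k,b \right)} = -2 - \frac{16}{\left(b - 5\right) \left(b + k\right)} = -2 - \frac{16}{\left(-5 + b\right) \left(b + k\right)}$)
$g{\left(d,M \right)} = \frac{724 d}{7}$ ($g{\left(d,M \right)} = \left(106 + \frac{2 \left(-8 - 1 \left(-5 + 1\right) - - 8 \left(-5 + 1\right)\right)}{\left(-5 + 1\right) \left(1 - 8\right)}\right) d = \left(106 + \frac{2 \left(-8 - 1 \left(-4\right) - \left(-8\right) \left(-4\right)\right)}{\left(-4\right) \left(-7\right)}\right) d = \left(106 + 2 \left(- \frac{1}{4}\right) \left(- \frac{1}{7}\right) \left(-8 + 4 - 32\right)\right) d = \left(106 + 2 \left(- \frac{1}{4}\right) \left(- \frac{1}{7}\right) \left(-36\right)\right) d = \left(106 - \frac{18}{7}\right) d = \frac{724 d}{7}$)
$g{\left(585,v \right)} - -55672 = \frac{724}{7} \cdot 585 - -55672 = \frac{423540}{7} + 55672 = \frac{813244}{7}$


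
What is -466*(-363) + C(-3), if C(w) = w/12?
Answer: 676631/4 ≈ 1.6916e+5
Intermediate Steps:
C(w) = w/12 (C(w) = w*(1/12) = w/12)
-466*(-363) + C(-3) = -466*(-363) + (1/12)*(-3) = 169158 - 1/4 = 676631/4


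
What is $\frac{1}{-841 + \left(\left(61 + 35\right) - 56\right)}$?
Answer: $- \frac{1}{801} \approx -0.0012484$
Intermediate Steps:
$\frac{1}{-841 + \left(\left(61 + 35\right) - 56\right)} = \frac{1}{-841 + \left(96 - 56\right)} = \frac{1}{-841 + 40} = \frac{1}{-801} = - \frac{1}{801}$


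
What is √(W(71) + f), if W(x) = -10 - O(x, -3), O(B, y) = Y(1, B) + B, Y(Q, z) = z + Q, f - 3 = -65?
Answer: I*√215 ≈ 14.663*I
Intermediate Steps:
f = -62 (f = 3 - 65 = -62)
Y(Q, z) = Q + z
O(B, y) = 1 + 2*B (O(B, y) = (1 + B) + B = 1 + 2*B)
W(x) = -11 - 2*x (W(x) = -10 - (1 + 2*x) = -10 + (-1 - 2*x) = -11 - 2*x)
√(W(71) + f) = √((-11 - 2*71) - 62) = √((-11 - 142) - 62) = √(-153 - 62) = √(-215) = I*√215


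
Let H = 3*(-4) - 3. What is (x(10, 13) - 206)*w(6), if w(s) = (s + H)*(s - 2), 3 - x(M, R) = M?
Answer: 7668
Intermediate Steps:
x(M, R) = 3 - M
H = -15 (H = -12 - 3 = -15)
w(s) = (-15 + s)*(-2 + s) (w(s) = (s - 15)*(s - 2) = (-15 + s)*(-2 + s))
(x(10, 13) - 206)*w(6) = ((3 - 1*10) - 206)*(30 + 6² - 17*6) = ((3 - 10) - 206)*(30 + 36 - 102) = (-7 - 206)*(-36) = -213*(-36) = 7668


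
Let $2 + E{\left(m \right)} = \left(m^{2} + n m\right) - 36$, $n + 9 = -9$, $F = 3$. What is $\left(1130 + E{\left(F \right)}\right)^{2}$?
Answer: $1096209$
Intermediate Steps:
$n = -18$ ($n = -9 - 9 = -18$)
$E{\left(m \right)} = -38 + m^{2} - 18 m$ ($E{\left(m \right)} = -2 - \left(36 - m^{2} + 18 m\right) = -38 + m^{2} - 18 m$)
$\left(1130 + E{\left(F \right)}\right)^{2} = \left(1130 - \left(92 - 9\right)\right)^{2} = \left(1130 - 83\right)^{2} = 1047^{2} = 1096209$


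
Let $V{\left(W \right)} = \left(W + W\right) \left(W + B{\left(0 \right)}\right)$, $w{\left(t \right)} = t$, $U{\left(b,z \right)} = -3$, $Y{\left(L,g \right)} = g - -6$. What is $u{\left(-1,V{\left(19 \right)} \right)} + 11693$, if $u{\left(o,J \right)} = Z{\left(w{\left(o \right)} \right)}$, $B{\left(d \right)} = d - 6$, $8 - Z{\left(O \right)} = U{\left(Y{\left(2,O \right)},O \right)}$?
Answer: $11704$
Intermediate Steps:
$Y{\left(L,g \right)} = 6 + g$ ($Y{\left(L,g \right)} = g + 6 = 6 + g$)
$Z{\left(O \right)} = 11$ ($Z{\left(O \right)} = 8 - -3 = 8 + 3 = 11$)
$B{\left(d \right)} = -6 + d$ ($B{\left(d \right)} = d - 6 = -6 + d$)
$V{\left(W \right)} = 2 W \left(-6 + W\right)$ ($V{\left(W \right)} = \left(W + W\right) \left(W + \left(-6 + 0\right)\right) = 2 W \left(W - 6\right) = 2 W \left(-6 + W\right)$)
$u{\left(o,J \right)} = 11$
$u{\left(-1,V{\left(19 \right)} \right)} + 11693 = 11 + 11693 = 11704$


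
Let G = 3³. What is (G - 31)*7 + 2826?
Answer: 2798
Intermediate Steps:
G = 27
(G - 31)*7 + 2826 = (27 - 31)*7 + 2826 = -4*7 + 2826 = -28 + 2826 = 2798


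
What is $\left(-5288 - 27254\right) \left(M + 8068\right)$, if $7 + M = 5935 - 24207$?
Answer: $332286362$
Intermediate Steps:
$M = -18279$ ($M = -7 + \left(5935 - 24207\right) = -7 - 18272 = -18279$)
$\left(-5288 - 27254\right) \left(M + 8068\right) = \left(-5288 - 27254\right) \left(-18279 + 8068\right) = \left(-32542\right) \left(-10211\right) = 332286362$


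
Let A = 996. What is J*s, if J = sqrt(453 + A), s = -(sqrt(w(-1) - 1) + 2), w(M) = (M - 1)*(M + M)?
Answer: 3*sqrt(161)*(-2 - sqrt(3)) ≈ -142.06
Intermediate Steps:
w(M) = 2*M*(-1 + M) (w(M) = (-1 + M)*(2*M) = 2*M*(-1 + M))
s = -2 - sqrt(3) (s = -(sqrt(2*(-1)*(-1 - 1) - 1) + 2) = -(sqrt(2*(-1)*(-2) - 1) + 2) = -(sqrt(4 - 1) + 2) = -(sqrt(3) + 2) = -(2 + sqrt(3)) = -2 - sqrt(3) ≈ -3.7321)
J = 3*sqrt(161) (J = sqrt(453 + 996) = sqrt(1449) = 3*sqrt(161) ≈ 38.066)
J*s = (3*sqrt(161))*(-2 - sqrt(3)) = 3*sqrt(161)*(-2 - sqrt(3))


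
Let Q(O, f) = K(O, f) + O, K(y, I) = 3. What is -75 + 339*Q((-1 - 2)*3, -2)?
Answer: -2109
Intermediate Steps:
Q(O, f) = 3 + O
-75 + 339*Q((-1 - 2)*3, -2) = -75 + 339*(3 + (-1 - 2)*3) = -75 + 339*(3 - 3*3) = -75 + 339*(3 - 9) = -75 + 339*(-6) = -75 - 2034 = -2109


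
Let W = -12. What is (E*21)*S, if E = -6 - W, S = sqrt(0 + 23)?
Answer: 126*sqrt(23) ≈ 604.27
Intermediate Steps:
S = sqrt(23) ≈ 4.7958
E = 6 (E = -6 - 1*(-12) = -6 + 12 = 6)
(E*21)*S = (6*21)*sqrt(23) = 126*sqrt(23)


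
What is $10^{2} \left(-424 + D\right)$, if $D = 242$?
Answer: $-18200$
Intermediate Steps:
$10^{2} \left(-424 + D\right) = 10^{2} \left(-424 + 242\right) = 100 \left(-182\right) = -18200$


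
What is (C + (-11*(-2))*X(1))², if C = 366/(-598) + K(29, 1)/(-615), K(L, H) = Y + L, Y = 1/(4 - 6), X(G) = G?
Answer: 6844863480361/15028308100 ≈ 455.46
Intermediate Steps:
Y = -½ (Y = 1/(-2) = -½ ≈ -0.50000)
K(L, H) = -½ + L
C = -80711/122590 (C = 366/(-598) + (-½ + 29)/(-615) = 366*(-1/598) + (57/2)*(-1/615) = -183/299 - 19/410 = -80711/122590 ≈ -0.65838)
(C + (-11*(-2))*X(1))² = (-80711/122590 - 11*(-2)*1)² = (-80711/122590 + 22*1)² = (-80711/122590 + 22)² = (2616269/122590)² = 6844863480361/15028308100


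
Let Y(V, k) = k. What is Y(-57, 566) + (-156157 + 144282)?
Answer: -11309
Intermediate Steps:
Y(-57, 566) + (-156157 + 144282) = 566 + (-156157 + 144282) = 566 - 11875 = -11309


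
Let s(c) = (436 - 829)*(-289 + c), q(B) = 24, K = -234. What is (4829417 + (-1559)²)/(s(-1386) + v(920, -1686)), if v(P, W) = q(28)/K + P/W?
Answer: 26520407394/2404676207 ≈ 11.029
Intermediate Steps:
v(P, W) = -4/39 + P/W (v(P, W) = 24/(-234) + P/W = 24*(-1/234) + P/W = -4/39 + P/W)
s(c) = 113577 - 393*c (s(c) = -393*(-289 + c) = 113577 - 393*c)
(4829417 + (-1559)²)/(s(-1386) + v(920, -1686)) = (4829417 + (-1559)²)/((113577 - 393*(-1386)) + (-4/39 + 920/(-1686))) = (4829417 + 2430481)/((113577 + 544698) + (-4/39 + 920*(-1/1686))) = 7259898/(658275 + (-4/39 - 460/843)) = 7259898/(658275 - 2368/3653) = 7259898/(2404676207/3653) = 7259898*(3653/2404676207) = 26520407394/2404676207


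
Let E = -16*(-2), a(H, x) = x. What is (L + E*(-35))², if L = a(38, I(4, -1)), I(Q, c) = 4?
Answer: 1245456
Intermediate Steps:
E = 32
L = 4
(L + E*(-35))² = (4 + 32*(-35))² = (4 - 1120)² = (-1116)² = 1245456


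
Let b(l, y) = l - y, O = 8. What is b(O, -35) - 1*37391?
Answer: -37348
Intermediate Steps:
b(O, -35) - 1*37391 = (8 - 1*(-35)) - 1*37391 = (8 + 35) - 37391 = 43 - 37391 = -37348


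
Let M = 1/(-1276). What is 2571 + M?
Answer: 3280595/1276 ≈ 2571.0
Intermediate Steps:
M = -1/1276 ≈ -0.00078370
2571 + M = 2571 - 1/1276 = 3280595/1276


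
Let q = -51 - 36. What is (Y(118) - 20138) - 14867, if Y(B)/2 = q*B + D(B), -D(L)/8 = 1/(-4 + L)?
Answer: -3165617/57 ≈ -55537.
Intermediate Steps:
q = -87
D(L) = -8/(-4 + L)
Y(B) = -174*B - 16/(-4 + B) (Y(B) = 2*(-87*B - 8/(-4 + B)) = -174*B - 16/(-4 + B))
(Y(118) - 20138) - 14867 = (2*(-8 - 87*118*(-4 + 118))/(-4 + 118) - 20138) - 14867 = (2*(-8 - 87*118*114)/114 - 20138) - 14867 = (2*(1/114)*(-8 - 1170324) - 20138) - 14867 = (2*(1/114)*(-1170332) - 20138) - 14867 = (-1170332/57 - 20138) - 14867 = -2318198/57 - 14867 = -3165617/57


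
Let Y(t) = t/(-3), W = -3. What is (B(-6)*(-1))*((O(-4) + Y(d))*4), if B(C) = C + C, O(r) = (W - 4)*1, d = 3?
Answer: -384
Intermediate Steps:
O(r) = -7 (O(r) = (-3 - 4)*1 = -7*1 = -7)
Y(t) = -t/3 (Y(t) = t*(-⅓) = -t/3)
B(C) = 2*C
(B(-6)*(-1))*((O(-4) + Y(d))*4) = ((2*(-6))*(-1))*((-7 - ⅓*3)*4) = (-12*(-1))*((-7 - 1)*4) = 12*(-8*4) = 12*(-32) = -384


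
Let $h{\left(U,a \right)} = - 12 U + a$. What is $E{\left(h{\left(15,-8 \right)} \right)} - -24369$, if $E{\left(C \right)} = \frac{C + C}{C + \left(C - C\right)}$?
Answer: $24371$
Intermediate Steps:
$h{\left(U,a \right)} = a - 12 U$
$E{\left(C \right)} = 2$ ($E{\left(C \right)} = \frac{2 C}{C + 0} = \frac{2 C}{C} = 2$)
$E{\left(h{\left(15,-8 \right)} \right)} - -24369 = 2 - -24369 = 2 + 24369 = 24371$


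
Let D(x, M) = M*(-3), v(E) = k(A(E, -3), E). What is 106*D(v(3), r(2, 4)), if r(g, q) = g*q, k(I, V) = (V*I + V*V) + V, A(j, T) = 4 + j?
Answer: -2544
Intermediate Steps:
k(I, V) = V + V² + I*V (k(I, V) = (I*V + V²) + V = (V² + I*V) + V = V + V² + I*V)
v(E) = E*(5 + 2*E) (v(E) = E*(1 + (4 + E) + E) = E*(5 + 2*E))
D(x, M) = -3*M
106*D(v(3), r(2, 4)) = 106*(-6*4) = 106*(-3*8) = 106*(-24) = -2544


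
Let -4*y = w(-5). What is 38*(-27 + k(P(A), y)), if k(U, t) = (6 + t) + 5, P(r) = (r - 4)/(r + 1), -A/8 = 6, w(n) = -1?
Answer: -1197/2 ≈ -598.50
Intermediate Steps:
A = -48 (A = -8*6 = -48)
y = ¼ (y = -¼*(-1) = ¼ ≈ 0.25000)
P(r) = (-4 + r)/(1 + r)
k(U, t) = 11 + t
38*(-27 + k(P(A), y)) = 38*(-27 + (11 + ¼)) = 38*(-27 + 45/4) = 38*(-63/4) = -1197/2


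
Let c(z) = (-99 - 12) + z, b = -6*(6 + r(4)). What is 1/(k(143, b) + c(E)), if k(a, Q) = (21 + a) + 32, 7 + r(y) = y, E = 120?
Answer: 1/205 ≈ 0.0048781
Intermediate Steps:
r(y) = -7 + y
b = -18 (b = -6*(6 + (-7 + 4)) = -6*(6 - 3) = -6*3 = -18)
k(a, Q) = 53 + a
c(z) = -111 + z
1/(k(143, b) + c(E)) = 1/((53 + 143) + (-111 + 120)) = 1/(196 + 9) = 1/205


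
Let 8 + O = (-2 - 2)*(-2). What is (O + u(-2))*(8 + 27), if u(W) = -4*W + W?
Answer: 210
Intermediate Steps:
u(W) = -3*W
O = 0 (O = -8 + (-2 - 2)*(-2) = -8 - 4*(-2) = -8 + 8 = 0)
(O + u(-2))*(8 + 27) = (0 - 3*(-2))*(8 + 27) = (0 + 6)*35 = 6*35 = 210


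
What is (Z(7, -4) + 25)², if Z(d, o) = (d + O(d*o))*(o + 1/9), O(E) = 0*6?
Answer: 400/81 ≈ 4.9383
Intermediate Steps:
O(E) = 0
Z(d, o) = d*(⅑ + o) (Z(d, o) = (d + 0)*(o + 1/9) = d*(o + ⅑) = d*(⅑ + o))
(Z(7, -4) + 25)² = (7*(⅑ - 4) + 25)² = (7*(-35/9) + 25)² = (-245/9 + 25)² = (-20/9)² = 400/81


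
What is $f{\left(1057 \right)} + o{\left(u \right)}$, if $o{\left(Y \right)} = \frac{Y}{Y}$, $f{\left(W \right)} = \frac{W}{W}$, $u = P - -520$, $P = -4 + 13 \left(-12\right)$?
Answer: $2$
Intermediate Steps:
$P = -160$ ($P = -4 - 156 = -160$)
$u = 360$ ($u = -160 - -520 = -160 + 520 = 360$)
$f{\left(W \right)} = 1$
$o{\left(Y \right)} = 1$
$f{\left(1057 \right)} + o{\left(u \right)} = 1 + 1 = 2$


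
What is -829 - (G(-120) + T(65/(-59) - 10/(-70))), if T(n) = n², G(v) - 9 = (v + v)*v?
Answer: -5055480838/170569 ≈ -29639.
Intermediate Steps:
G(v) = 9 + 2*v² (G(v) = 9 + (v + v)*v = 9 + (2*v)*v = 9 + 2*v²)
-829 - (G(-120) + T(65/(-59) - 10/(-70))) = -829 - ((9 + 2*(-120)²) + (65/(-59) - 10/(-70))²) = -829 - ((9 + 2*14400) + (65*(-1/59) - 10*(-1/70))²) = -829 - ((9 + 28800) + (-65/59 + ⅐)²) = -829 - (28809 + (-396/413)²) = -829 - (28809 + 156816/170569) = -829 - 1*4914079137/170569 = -829 - 4914079137/170569 = -5055480838/170569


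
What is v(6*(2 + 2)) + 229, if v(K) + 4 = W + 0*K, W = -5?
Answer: 220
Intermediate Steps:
v(K) = -9 (v(K) = -4 + (-5 + 0*K) = -4 + (-5 + 0) = -4 - 5 = -9)
v(6*(2 + 2)) + 229 = -9 + 229 = 220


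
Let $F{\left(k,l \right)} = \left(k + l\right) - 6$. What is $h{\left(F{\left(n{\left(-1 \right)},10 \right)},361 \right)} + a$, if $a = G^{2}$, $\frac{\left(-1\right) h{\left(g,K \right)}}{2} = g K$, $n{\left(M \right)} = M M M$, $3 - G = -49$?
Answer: $538$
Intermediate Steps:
$G = 52$ ($G = 3 - -49 = 3 + 49 = 52$)
$n{\left(M \right)} = M^{3}$ ($n{\left(M \right)} = M^{2} M = M^{3}$)
$F{\left(k,l \right)} = -6 + k + l$
$h{\left(g,K \right)} = - 2 K g$ ($h{\left(g,K \right)} = - 2 g K = - 2 K g$)
$a = 2704$ ($a = 52^{2} = 2704$)
$h{\left(F{\left(n{\left(-1 \right)},10 \right)},361 \right)} + a = \left(-2\right) 361 \left(-6 + \left(-1\right)^{3} + 10\right) + 2704 = \left(-2\right) 361 \left(-6 - 1 + 10\right) + 2704 = \left(-2\right) 361 \cdot 3 + 2704 = -2166 + 2704 = 538$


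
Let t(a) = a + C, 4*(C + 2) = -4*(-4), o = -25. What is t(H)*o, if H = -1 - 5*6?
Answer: 725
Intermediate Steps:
C = 2 (C = -2 + (-4*(-4))/4 = -2 + (1/4)*16 = -2 + 4 = 2)
H = -31 (H = -1 - 30 = -31)
t(a) = 2 + a (t(a) = a + 2 = 2 + a)
t(H)*o = (2 - 31)*(-25) = -29*(-25) = 725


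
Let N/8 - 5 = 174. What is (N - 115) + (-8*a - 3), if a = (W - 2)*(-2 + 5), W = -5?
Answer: 1482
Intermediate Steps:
N = 1432 (N = 40 + 8*174 = 40 + 1392 = 1432)
a = -21 (a = (-5 - 2)*(-2 + 5) = -7*3 = -21)
(N - 115) + (-8*a - 3) = (1432 - 115) + (-8*(-21) - 3) = 1317 + (168 - 3) = 1317 + 165 = 1482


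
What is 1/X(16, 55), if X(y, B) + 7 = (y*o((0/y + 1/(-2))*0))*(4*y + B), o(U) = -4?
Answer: -1/7623 ≈ -0.00013118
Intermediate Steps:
X(y, B) = -7 - 4*y*(B + 4*y) (X(y, B) = -7 + (y*(-4))*(4*y + B) = -7 + (-4*y)*(B + 4*y) = -7 - 4*y*(B + 4*y))
1/X(16, 55) = 1/(-7 - 16*16² - 4*55*16) = 1/(-7 - 16*256 - 3520) = 1/(-7 - 4096 - 3520) = 1/(-7623) = -1/7623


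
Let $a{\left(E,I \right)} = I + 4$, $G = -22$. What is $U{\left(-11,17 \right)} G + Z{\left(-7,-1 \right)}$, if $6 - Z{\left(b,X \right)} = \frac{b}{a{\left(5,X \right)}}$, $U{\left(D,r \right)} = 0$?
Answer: $\frac{25}{3} \approx 8.3333$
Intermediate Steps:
$a{\left(E,I \right)} = 4 + I$
$Z{\left(b,X \right)} = 6 - \frac{b}{4 + X}$
$U{\left(-11,17 \right)} G + Z{\left(-7,-1 \right)} = 0 \left(-22\right) + \frac{24 - -7 + 6 \left(-1\right)}{4 - 1} = 0 + \frac{24 + 7 - 6}{3} = 0 + \frac{1}{3} \cdot 25 = 0 + \frac{25}{3} = \frac{25}{3}$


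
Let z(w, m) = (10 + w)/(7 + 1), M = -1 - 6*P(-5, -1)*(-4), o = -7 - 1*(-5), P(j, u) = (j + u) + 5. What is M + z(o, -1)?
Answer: -24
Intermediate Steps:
P(j, u) = 5 + j + u
o = -2 (o = -7 + 5 = -2)
M = -25 (M = -1 - 6*(5 - 5 - 1)*(-4) = -1 - 6*(-1)*(-4) = -1 - (-6)*(-4) = -1 - 1*24 = -1 - 24 = -25)
z(w, m) = 5/4 + w/8 (z(w, m) = (10 + w)/8 = (10 + w)*(⅛) = 5/4 + w/8)
M + z(o, -1) = -25 + (5/4 + (⅛)*(-2)) = -25 + (5/4 - ¼) = -25 + 1 = -24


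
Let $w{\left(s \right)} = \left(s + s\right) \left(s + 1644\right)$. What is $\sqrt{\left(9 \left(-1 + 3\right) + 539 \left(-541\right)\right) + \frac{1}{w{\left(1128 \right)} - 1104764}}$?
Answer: $\frac{i \sqrt{1932514432076535619}}{2574434} \approx 539.98 i$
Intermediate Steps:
$w{\left(s \right)} = 2 s \left(1644 + s\right)$
$\sqrt{\left(9 \left(-1 + 3\right) + 539 \left(-541\right)\right) + \frac{1}{w{\left(1128 \right)} - 1104764}} = \sqrt{\left(9 \left(-1 + 3\right) + 539 \left(-541\right)\right) + \frac{1}{2 \cdot 1128 \left(1644 + 1128\right) - 1104764}} = \sqrt{\left(9 \cdot 2 - 291599\right) + \frac{1}{2 \cdot 1128 \cdot 2772 - 1104764}} = \sqrt{\left(18 - 291599\right) + \frac{1}{6253632 - 1104764}} = \sqrt{-291581 + \frac{1}{5148868}} = \sqrt{- \frac{1501312080307}{5148868}} = \frac{i \sqrt{1932514432076535619}}{2574434}$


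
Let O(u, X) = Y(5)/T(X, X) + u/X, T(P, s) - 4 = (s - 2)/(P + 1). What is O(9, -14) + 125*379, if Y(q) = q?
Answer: 22550649/476 ≈ 47375.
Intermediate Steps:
T(P, s) = 4 + (-2 + s)/(1 + P) (T(P, s) = 4 + (s - 2)/(P + 1) = 4 + (-2 + s)/(1 + P))
O(u, X) = u/X + 5*(1 + X)/(2 + 5*X) (O(u, X) = 5/(((2 + X + 4*X)/(1 + X))) + u/X = 5/(((2 + 5*X)/(1 + X))) + u/X = 5*((1 + X)/(2 + 5*X)) + u/X = 5*(1 + X)/(2 + 5*X) + u/X = u/X + 5*(1 + X)/(2 + 5*X))
O(9, -14) + 125*379 = (9*(2 + 5*(-14)) + 5*(-14)*(1 - 14))/((-14)*(2 + 5*(-14))) + 125*379 = -(9*(2 - 70) + 5*(-14)*(-13))/(14*(2 - 70)) + 47375 = -1/14*(9*(-68) + 910)/(-68) + 47375 = -1/14*(-1/68)*(-612 + 910) + 47375 = -1/14*(-1/68)*298 + 47375 = 149/476 + 47375 = 22550649/476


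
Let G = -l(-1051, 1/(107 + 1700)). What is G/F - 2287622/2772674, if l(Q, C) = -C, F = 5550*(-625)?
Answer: -7169443093480087/8689603639031250 ≈ -0.82506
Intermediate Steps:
F = -3468750
G = 1/1807 (G = -(-1)/(107 + 1700) = -(-1)/1807 = -1*(-1/1807) = 1/1807 ≈ 0.00055340)
G/F - 2287622/2772674 = (1/1807)/(-3468750) - 2287622/2772674 = (1/1807)*(-1/3468750) - 2287622*1/2772674 = -1/6268031250 - 1143811/1386337 = -7169443093480087/8689603639031250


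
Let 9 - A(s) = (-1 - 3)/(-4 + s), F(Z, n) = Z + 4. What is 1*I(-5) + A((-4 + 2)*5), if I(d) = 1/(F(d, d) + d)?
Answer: 359/42 ≈ 8.5476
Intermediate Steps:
F(Z, n) = 4 + Z
I(d) = 1/(4 + 2*d) (I(d) = 1/((4 + d) + d) = 1/(4 + 2*d))
A(s) = 9 + 4/(-4 + s) (A(s) = 9 - (-1 - 3)/(-4 + s) = 9 - (-4)/(-4 + s) = 9 + 4/(-4 + s))
1*I(-5) + A((-4 + 2)*5) = 1*(1/(2*(2 - 5))) + (-32 + 9*((-4 + 2)*5))/(-4 + (-4 + 2)*5) = 1*((½)/(-3)) + (-32 + 9*(-2*5))/(-4 - 2*5) = 1*((½)*(-⅓)) + (-32 + 9*(-10))/(-4 - 10) = 1*(-⅙) + (-32 - 90)/(-14) = -⅙ - 1/14*(-122) = -⅙ + 61/7 = 359/42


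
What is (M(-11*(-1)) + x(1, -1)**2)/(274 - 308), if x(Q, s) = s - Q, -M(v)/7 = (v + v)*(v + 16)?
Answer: 2077/17 ≈ 122.18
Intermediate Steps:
M(v) = -14*v*(16 + v) (M(v) = -7*(v + v)*(v + 16) = -7*2*v*(16 + v) = -14*v*(16 + v))
(M(-11*(-1)) + x(1, -1)**2)/(274 - 308) = (-14*(-11*(-1))*(16 - 11*(-1)) + (-1 - 1*1)**2)/(274 - 308) = (-14*11*(16 + 11) + (-1 - 1)**2)/(-34) = (-14*11*27 + (-2)**2)*(-1/34) = (-4158 + 4)*(-1/34) = -4154*(-1/34) = 2077/17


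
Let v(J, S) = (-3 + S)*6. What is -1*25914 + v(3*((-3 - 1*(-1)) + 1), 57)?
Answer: -25590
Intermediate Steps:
v(J, S) = -18 + 6*S
-1*25914 + v(3*((-3 - 1*(-1)) + 1), 57) = -1*25914 + (-18 + 6*57) = -25914 + (-18 + 342) = -25914 + 324 = -25590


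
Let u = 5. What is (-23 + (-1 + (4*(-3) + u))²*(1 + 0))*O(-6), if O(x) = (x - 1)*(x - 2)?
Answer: 2296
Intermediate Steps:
O(x) = (-1 + x)*(-2 + x)
(-23 + (-1 + (4*(-3) + u))²*(1 + 0))*O(-6) = (-23 + (-1 + (4*(-3) + 5))²*(1 + 0))*(2 + (-6)² - 3*(-6)) = (-23 + (-1 + (-12 + 5))²*1)*(2 + 36 + 18) = (-23 + (-1 - 7)²*1)*56 = (-23 + (-8)²*1)*56 = (-23 + 64*1)*56 = (-23 + 64)*56 = 41*56 = 2296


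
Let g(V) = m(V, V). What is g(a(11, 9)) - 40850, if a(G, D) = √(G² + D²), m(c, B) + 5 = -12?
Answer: -40867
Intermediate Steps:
m(c, B) = -17 (m(c, B) = -5 - 12 = -17)
a(G, D) = √(D² + G²)
g(V) = -17
g(a(11, 9)) - 40850 = -17 - 40850 = -40867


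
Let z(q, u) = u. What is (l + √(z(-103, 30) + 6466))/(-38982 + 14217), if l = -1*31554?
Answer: 10518/8255 - 4*√406/24765 ≈ 1.2709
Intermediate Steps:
l = -31554
(l + √(z(-103, 30) + 6466))/(-38982 + 14217) = (-31554 + √(30 + 6466))/(-38982 + 14217) = (-31554 + √6496)/(-24765) = (-31554 + 4*√406)*(-1/24765) = 10518/8255 - 4*√406/24765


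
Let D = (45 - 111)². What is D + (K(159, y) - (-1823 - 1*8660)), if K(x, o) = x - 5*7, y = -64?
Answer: 14963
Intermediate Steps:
K(x, o) = -35 + x (K(x, o) = x - 35 = -35 + x)
D = 4356 (D = (-66)² = 4356)
D + (K(159, y) - (-1823 - 1*8660)) = 4356 + ((-35 + 159) - (-1823 - 1*8660)) = 4356 + (124 - (-1823 - 8660)) = 4356 + (124 - 1*(-10483)) = 4356 + (124 + 10483) = 4356 + 10607 = 14963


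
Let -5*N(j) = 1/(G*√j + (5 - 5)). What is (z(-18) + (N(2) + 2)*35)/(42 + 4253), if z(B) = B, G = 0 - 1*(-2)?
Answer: 52/4295 - 7*√2/17180 ≈ 0.011531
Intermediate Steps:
G = 2 (G = 0 + 2 = 2)
N(j) = -1/(10*√j) (N(j) = -1/(5*(2*√j + (5 - 5))) = -1/(5*(2*√j + 0)) = -1/(2*√j)/5 = -1/(10*√j))
(z(-18) + (N(2) + 2)*35)/(42 + 4253) = (-18 + (-√2/20 + 2)*35)/(42 + 4253) = (-18 + (-√2/20 + 2)*35)/4295 = (-18 + (-√2/20 + 2)*35)*(1/4295) = (-18 + (2 - √2/20)*35)*(1/4295) = (-18 + (70 - 7*√2/4))*(1/4295) = (52 - 7*√2/4)*(1/4295) = 52/4295 - 7*√2/17180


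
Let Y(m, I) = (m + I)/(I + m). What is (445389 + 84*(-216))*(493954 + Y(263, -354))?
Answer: 211039803975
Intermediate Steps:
Y(m, I) = 1 (Y(m, I) = (I + m)/(I + m) = 1)
(445389 + 84*(-216))*(493954 + Y(263, -354)) = (445389 + 84*(-216))*(493954 + 1) = (445389 - 18144)*493955 = 427245*493955 = 211039803975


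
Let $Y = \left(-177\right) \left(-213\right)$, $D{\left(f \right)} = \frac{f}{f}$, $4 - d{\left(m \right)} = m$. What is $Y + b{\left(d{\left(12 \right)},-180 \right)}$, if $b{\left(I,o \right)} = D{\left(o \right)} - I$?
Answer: $37710$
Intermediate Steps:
$d{\left(m \right)} = 4 - m$
$D{\left(f \right)} = 1$
$Y = 37701$
$b{\left(I,o \right)} = 1 - I$
$Y + b{\left(d{\left(12 \right)},-180 \right)} = 37701 + \left(1 - \left(4 - 12\right)\right) = 37701 + \left(1 - -8\right) = 37701 + \left(1 + 8\right) = 37701 + 9 = 37710$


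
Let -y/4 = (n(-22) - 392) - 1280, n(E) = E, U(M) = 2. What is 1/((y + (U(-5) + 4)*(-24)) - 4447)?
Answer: 1/2185 ≈ 0.00045767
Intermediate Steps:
y = 6776 (y = -4*((-22 - 392) - 1280) = -4*(-414 - 1280) = -4*(-1694) = 6776)
1/((y + (U(-5) + 4)*(-24)) - 4447) = 1/((6776 + (2 + 4)*(-24)) - 4447) = 1/((6776 + 6*(-24)) - 4447) = 1/((6776 - 144) - 4447) = 1/(6632 - 4447) = 1/2185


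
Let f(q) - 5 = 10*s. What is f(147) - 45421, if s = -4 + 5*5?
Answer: -45206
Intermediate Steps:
s = 21 (s = -4 + 25 = 21)
f(q) = 215 (f(q) = 5 + 10*21 = 5 + 210 = 215)
f(147) - 45421 = 215 - 45421 = -45206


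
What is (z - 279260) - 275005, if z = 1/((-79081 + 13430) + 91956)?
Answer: -14579940824/26305 ≈ -5.5427e+5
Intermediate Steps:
z = 1/26305 (z = 1/(-65651 + 91956) = 1/26305 ≈ 3.8016e-5)
(z - 279260) - 275005 = (1/26305 - 279260) - 275005 = -7345934299/26305 - 275005 = -14579940824/26305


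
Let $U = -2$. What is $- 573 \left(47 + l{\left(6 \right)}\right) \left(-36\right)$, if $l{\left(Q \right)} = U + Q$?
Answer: $1052028$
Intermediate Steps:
$l{\left(Q \right)} = -2 + Q$
$- 573 \left(47 + l{\left(6 \right)}\right) \left(-36\right) = - 573 \left(47 + \left(-2 + 6\right)\right) \left(-36\right) = - 573 \left(47 + 4\right) \left(-36\right) = - 573 \cdot 51 \left(-36\right) = \left(-573\right) \left(-1836\right) = 1052028$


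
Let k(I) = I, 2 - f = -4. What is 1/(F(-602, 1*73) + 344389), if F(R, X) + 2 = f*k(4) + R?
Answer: 1/343809 ≈ 2.9086e-6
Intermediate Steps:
f = 6 (f = 2 - 1*(-4) = 2 + 4 = 6)
F(R, X) = 22 + R (F(R, X) = -2 + (6*4 + R) = -2 + (24 + R) = 22 + R)
1/(F(-602, 1*73) + 344389) = 1/((22 - 602) + 344389) = 1/(-580 + 344389) = 1/343809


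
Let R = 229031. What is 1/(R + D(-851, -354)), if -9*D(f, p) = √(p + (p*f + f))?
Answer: 18551511/4248870815792 + 9*√300049/4248870815792 ≈ 4.3674e-6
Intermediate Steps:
D(f, p) = -√(f + p + f*p)/9 (D(f, p) = -√(p + (p*f + f))/9 = -√(p + (f*p + f))/9 = -√(p + (f + f*p))/9 = -√(f + p + f*p)/9)
1/(R + D(-851, -354)) = 1/(229031 - √(-851 - 354 - 851*(-354))/9) = 1/(229031 - √(-851 - 354 + 301254)/9) = 1/(229031 - √300049/9)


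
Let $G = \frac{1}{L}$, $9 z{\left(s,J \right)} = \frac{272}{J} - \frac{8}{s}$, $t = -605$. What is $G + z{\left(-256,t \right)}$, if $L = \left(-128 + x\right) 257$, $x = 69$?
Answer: $- \frac{122979377}{2642001120} \approx -0.046548$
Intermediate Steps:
$L = -15163$ ($L = \left(-128 + 69\right) 257 = \left(-59\right) 257 = -15163$)
$z{\left(s,J \right)} = - \frac{8}{9 s} + \frac{272}{9 J}$ ($z{\left(s,J \right)} = \frac{\frac{272}{J} - \frac{8}{s}}{9} = \frac{- \frac{8}{s} + \frac{272}{J}}{9} = - \frac{8}{9 s} + \frac{272}{9 J}$)
$G = - \frac{1}{15163}$ ($G = \frac{1}{-15163} = - \frac{1}{15163} \approx -6.595 \cdot 10^{-5}$)
$G + z{\left(-256,t \right)} = - \frac{1}{15163} + \left(- \frac{8}{9 \left(-256\right)} + \frac{272}{9 \left(-605\right)}\right) = - \frac{1}{15163} + \left(\left(- \frac{8}{9}\right) \left(- \frac{1}{256}\right) + \frac{272}{9} \left(- \frac{1}{605}\right)\right) = - \frac{1}{15163} + \left(\frac{1}{288} - \frac{272}{5445}\right) = - \frac{1}{15163} - \frac{8099}{174240} = - \frac{122979377}{2642001120}$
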